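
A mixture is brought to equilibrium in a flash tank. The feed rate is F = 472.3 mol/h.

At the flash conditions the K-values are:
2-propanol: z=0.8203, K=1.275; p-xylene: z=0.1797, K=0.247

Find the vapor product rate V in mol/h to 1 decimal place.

V = 205.9 mol/h

Rachford–Rice: g(V/F) = Σ zᵢ(Kᵢ−1)/(1+V/F(Kᵢ−1)) = 0.
g(0) = ΣzᵢKᵢ − 1 = 0.0903 and g(1) = 1 − Σzᵢ/Kᵢ = -0.3709, so a root lies in (0, 1).
Binary case is linear: z₁(K₁−1)(1+V/F(K₂−1)) + z₂(K₂−1)(1+V/F(K₁−1)) = 0
⇒ V/F = [z₁(K₁−1)+z₂(K₂−1)] / [−(K₁−1)(K₂−1)] = 0.09027/0.20707 = 0.4359
Then V = V/F·F = 0.4359·472.3 = 205.9 mol/h and L = F − V = 266.4 mol/h.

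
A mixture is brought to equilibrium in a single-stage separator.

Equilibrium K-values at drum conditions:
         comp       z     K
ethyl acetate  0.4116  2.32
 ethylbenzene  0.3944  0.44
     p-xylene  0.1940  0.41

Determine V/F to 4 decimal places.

Iterate (Newton) starting at V/F = 0.49:
  V/F = 0.4900: g = -0.13548, g' = -0.6330 → V/F = 0.2760
  V/F = 0.2760: g = 0.00028, g' = -0.6547 → V/F = 0.2764
Converged at V/F = 0.2764.

V/F = 0.2764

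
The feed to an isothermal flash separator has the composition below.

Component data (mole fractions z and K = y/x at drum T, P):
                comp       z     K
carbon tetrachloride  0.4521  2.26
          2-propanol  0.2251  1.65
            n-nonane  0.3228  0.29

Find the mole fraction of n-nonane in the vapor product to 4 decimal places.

y_n-nonane = 0.1712

Rachford–Rice: g(ψ) = Σ zᵢ(Kᵢ−1)/(1+ψ(Kᵢ−1)) = 0.
Check two-phase: ΣzᵢKᵢ = 1.4868 > 1 and Σzᵢ/Kᵢ = 1.4496 > 1, so g(0) = 0.4868 > 0 and g(1) = -0.4496 < 0.
Newton–Raphson from ψ = 0.5:
  ψ = 0.5000: g = 0.10457, g' = -0.7155 → ψ = 0.6462
  ψ = 0.6462: g = -0.00642, g' = -0.8208 → ψ = 0.6383
Converged at ψ = 0.6383.
Compositions from xᵢ = zᵢ/(1+ψ(Kᵢ−1)), yᵢ = Kᵢxᵢ:
  carbon tetrachloride: x = 0.2506, y = 0.5663
  2-propanol: x = 0.1591, y = 0.2625
  n-nonane: x = 0.5903, y = 0.1712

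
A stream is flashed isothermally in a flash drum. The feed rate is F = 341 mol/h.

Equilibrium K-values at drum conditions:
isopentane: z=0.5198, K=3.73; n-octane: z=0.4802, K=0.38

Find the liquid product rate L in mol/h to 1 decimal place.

L = 115.1 mol/h

Material balance + equilibrium reduce to Σ zᵢ(Kᵢ−1)/(1+V/F(Kᵢ−1)) = 0.
g(0) = ΣzᵢKᵢ − 1 = 1.1213 and g(1) = 1 − Σzᵢ/Kᵢ = -0.4030, so a root lies in (0, 1).
Binary case is linear: z₁(K₁−1)(1+V/F(K₂−1)) + z₂(K₂−1)(1+V/F(K₁−1)) = 0
⇒ V/F = [z₁(K₁−1)+z₂(K₂−1)] / [−(K₁−1)(K₂−1)] = 1.12133/1.69260 = 0.6625
Then V = V/F·F = 0.6625·341 = 225.9 mol/h and L = F − V = 115.1 mol/h.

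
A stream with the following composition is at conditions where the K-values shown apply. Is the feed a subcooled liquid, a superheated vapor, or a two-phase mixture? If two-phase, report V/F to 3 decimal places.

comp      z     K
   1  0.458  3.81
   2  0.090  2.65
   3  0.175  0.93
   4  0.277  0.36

two-phase, V/F = 0.893

ΣzᵢKᵢ = 2.246; Σzᵢ/Kᵢ = 1.112.
Both exceed 1, so a two-phase solution exists.
Material balance + equilibrium reduce to Σ zᵢ(Kᵢ−1)/(1+ψ(Kᵢ−1)) = 0.
Newton–Raphson from ψ = 0.5:
  ψ = 0.500: g = 0.3431, g' = -0.945 → ψ = 0.863
  ψ = 0.863: g = 0.0280, g' = -0.917 → ψ = 0.894
  ψ = 0.894: g = -0.0005, g' = -0.953 → ψ = 0.893
Converged at ψ = 0.893.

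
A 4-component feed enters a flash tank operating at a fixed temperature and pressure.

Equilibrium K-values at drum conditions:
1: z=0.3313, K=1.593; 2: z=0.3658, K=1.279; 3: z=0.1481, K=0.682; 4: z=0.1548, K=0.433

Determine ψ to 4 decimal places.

Material balance + equilibrium reduce to Σ zᵢ(Kᵢ−1)/(1+ψ(Kᵢ−1)) = 0.
Feasibility: ΣzᵢKᵢ = 1.1637, Σzᵢ/Kᵢ = 1.0686 — both > 1, two phases present.
Newton iteration, ψ⁰ = 0.5:
  ψ = 0.5000: g = 0.06260, g' = -0.2094 → ψ = 0.7990
  ψ = 0.7990: g = -0.00685, g' = -0.2659 → ψ = 0.7732
  ψ = 0.7732: g = -0.00010, g' = -0.2582 → ψ = 0.7728
Converged at ψ = 0.7728.

ψ = 0.7728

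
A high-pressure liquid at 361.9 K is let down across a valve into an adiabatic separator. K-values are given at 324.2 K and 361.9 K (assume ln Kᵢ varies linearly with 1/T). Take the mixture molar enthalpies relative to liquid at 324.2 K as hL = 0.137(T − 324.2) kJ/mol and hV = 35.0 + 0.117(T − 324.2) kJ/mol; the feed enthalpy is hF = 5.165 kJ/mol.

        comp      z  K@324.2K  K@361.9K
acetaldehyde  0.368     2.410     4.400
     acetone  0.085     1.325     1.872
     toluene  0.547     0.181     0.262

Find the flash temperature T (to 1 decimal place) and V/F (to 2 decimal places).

T = 327.3 K, V/F = 0.14

Adiabatic flash: solve Rachford–Rice at each trial T, then check hF = ψ·hV(T) + (1−ψ)·hL(T).
  T = 324.2 K: K = (2.410, 1.325, 0.181), RR gives ψ = 0.094, H_out = 3.276 kJ/mol
  T = 361.9 K: K = (4.400, 1.872, 0.262), RR gives ψ = 0.409, H_out = 19.167 kJ/mol
  T = 343.0 K: K = (3.308, 1.589, 0.220), RR gives ψ = 0.290, H_out = 12.619 kJ/mol
  T = 333.6 K: K = (2.836, 1.455, 0.200), RR gives ψ = 0.207, H_out = 8.510 kJ/mol
  T = 328.9 K: K = (2.617, 1.389, 0.190), RR gives ψ = 0.156, H_out = 6.078 kJ/mol
  T = 326.5 K: K = (2.510, 1.356, 0.186), RR gives ψ = 0.125, H_out = 4.701 kJ/mol
Linear interpolation between T = 326.5 (H_out = 4.701) and T = 328.9 (H_out = 6.078) on hF = 5.165 gives T ≈ 327.3 K, at which ψ = 0.14.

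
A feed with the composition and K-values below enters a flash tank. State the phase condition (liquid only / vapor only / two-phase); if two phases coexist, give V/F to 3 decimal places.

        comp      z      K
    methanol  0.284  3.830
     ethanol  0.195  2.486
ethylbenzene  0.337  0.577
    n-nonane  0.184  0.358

two-phase, V/F = 0.693

ΣzᵢKᵢ = 1.833; Σzᵢ/Kᵢ = 1.251.
Both exceed 1, so a two-phase solution exists.
Newton–Raphson from ψ = 0.5:
  ψ = 0.500: g = 0.1443, g' = -0.793 → ψ = 0.682
  ψ = 0.682: g = 0.0078, g' = -0.730 → ψ = 0.693
Converged at ψ = 0.693.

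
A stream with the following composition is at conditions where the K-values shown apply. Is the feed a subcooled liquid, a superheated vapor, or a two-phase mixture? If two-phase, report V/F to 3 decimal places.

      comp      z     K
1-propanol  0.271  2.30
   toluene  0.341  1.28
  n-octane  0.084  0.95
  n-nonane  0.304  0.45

two-phase, V/F = 0.669

ΣzᵢKᵢ = 1.276; Σzᵢ/Kᵢ = 1.148.
Both exceed 1, so a two-phase solution exists.
Material balance + equilibrium reduce to Σ zᵢ(Kᵢ−1)/(1+ψ(Kᵢ−1)) = 0.
Newton–Raphson from ψ = 0.59:
  ψ = 0.590: g = 0.0295, g' = -0.368 → ψ = 0.670
  ψ = 0.670: g = -0.0004, g' = -0.381 → ψ = 0.669
Converged at ψ = 0.669.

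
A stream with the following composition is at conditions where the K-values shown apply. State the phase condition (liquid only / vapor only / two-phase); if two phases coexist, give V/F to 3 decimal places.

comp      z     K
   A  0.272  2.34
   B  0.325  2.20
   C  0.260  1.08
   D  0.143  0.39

vapor only

ΣzᵢKᵢ = 1.688; Σzᵢ/Kᵢ = 0.871.
Since Σzᵢ/Kᵢ < 1 the mixture is above its dew point — single vapor phase.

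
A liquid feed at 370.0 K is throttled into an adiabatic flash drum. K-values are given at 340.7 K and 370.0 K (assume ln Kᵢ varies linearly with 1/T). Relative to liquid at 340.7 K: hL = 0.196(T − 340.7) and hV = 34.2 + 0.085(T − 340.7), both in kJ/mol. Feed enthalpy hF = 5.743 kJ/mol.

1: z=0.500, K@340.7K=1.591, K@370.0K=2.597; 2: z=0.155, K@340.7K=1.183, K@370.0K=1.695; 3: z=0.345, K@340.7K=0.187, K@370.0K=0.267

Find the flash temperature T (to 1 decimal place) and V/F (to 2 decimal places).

Adiabatic flash: solve Rachford–Rice at each trial T, then check hF = ψ·hV(T) + (1−ψ)·hL(T).
  T = 340.7 K: K = (1.591, 1.183, 0.187), RR gives ψ = 0.104, H_out = 3.544 kJ/mol
  T = 370.0 K: K = (2.597, 1.695, 0.267), RR gives ψ = 0.633, H_out = 25.336 kJ/mol
  T = 355.4 K: K = (2.055, 1.427, 0.225), RR gives ψ = 0.454, H_out = 17.660 kJ/mol
  T = 348.0 K: K = (1.812, 1.301, 0.206), RR gives ψ = 0.315, H_out = 11.959 kJ/mol
  T = 344.4 K: K = (1.700, 1.242, 0.196), RR gives ψ = 0.224, H_out = 8.302 kJ/mol
  T = 342.5 K: K = (1.644, 1.212, 0.191), RR gives ψ = 0.166, H_out = 6.013 kJ/mol
Linear interpolation between T = 340.7 (H_out = 3.544) and T = 342.5 (H_out = 6.013) on hF = 5.743 gives T ≈ 342.3 K, at which ψ = 0.16.

T = 342.3 K, V/F = 0.16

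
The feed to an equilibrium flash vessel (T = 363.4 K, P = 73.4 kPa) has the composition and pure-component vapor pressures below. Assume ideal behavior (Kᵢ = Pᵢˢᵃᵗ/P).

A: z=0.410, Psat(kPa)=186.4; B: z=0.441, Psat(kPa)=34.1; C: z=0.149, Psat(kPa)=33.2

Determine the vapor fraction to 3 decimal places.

ψ = 0.378

Raoult's law: Kᵢ = Pᵢˢᵃᵗ/P = Pᵢˢᵃᵗ/73.4.
  K_A = 186.4/73.4 = 2.53951, K_B = 34.1/73.4 = 0.46458, K_C = 33.2/73.4 = 0.45232
Material balance + equilibrium reduce to Σ zᵢ(Kᵢ−1)/(1+ψ(Kᵢ−1)) = 0.
Feasibility: ΣzᵢKᵢ = 1.313, Σzᵢ/Kᵢ = 1.440 — both > 1, two phases present.
Newton–Raphson from ψ = 0.5:
  ψ = 0.500: g = -0.0782, g' = -0.631 → ψ = 0.376
  ψ = 0.376: g = 0.0013, g' = -0.659 → ψ = 0.378
Converged at ψ = 0.378.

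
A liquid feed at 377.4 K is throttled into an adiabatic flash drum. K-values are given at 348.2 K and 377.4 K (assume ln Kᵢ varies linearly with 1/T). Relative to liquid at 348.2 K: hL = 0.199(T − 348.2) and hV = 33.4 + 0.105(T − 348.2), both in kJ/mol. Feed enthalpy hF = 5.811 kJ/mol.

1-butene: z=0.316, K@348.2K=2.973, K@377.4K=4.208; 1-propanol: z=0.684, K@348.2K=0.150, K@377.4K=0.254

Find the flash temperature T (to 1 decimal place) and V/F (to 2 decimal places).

Adiabatic flash: solve Rachford–Rice at each trial T, then check hF = ψ·hV(T) + (1−ψ)·hL(T).
  T = 348.2 K: K = (2.973, 0.150), RR gives ψ = 0.025, H_out = 0.838 kJ/mol
  T = 377.4 K: K = (4.208, 0.254), RR gives ψ = 0.210, H_out = 12.260 kJ/mol
  T = 362.8 K: K = (3.562, 0.197), RR gives ψ = 0.127, H_out = 6.962 kJ/mol
  T = 355.5 K: K = (3.260, 0.173), RR gives ψ = 0.079, H_out = 4.045 kJ/mol
  T = 359.1 K: K = (3.407, 0.184), RR gives ψ = 0.103, H_out = 5.514 kJ/mol
  T = 361.0 K: K = (3.486, 0.191), RR gives ψ = 0.115, H_out = 6.264 kJ/mol
  T = 360.1 K: K = (3.449, 0.188), RR gives ψ = 0.110, H_out = 5.911 kJ/mol
Linear interpolation between T = 359.1 (H_out = 5.514) and T = 360.1 (H_out = 5.911) on hF = 5.811 gives T ≈ 359.8 K, at which ψ = 0.11.

T = 359.8 K, V/F = 0.11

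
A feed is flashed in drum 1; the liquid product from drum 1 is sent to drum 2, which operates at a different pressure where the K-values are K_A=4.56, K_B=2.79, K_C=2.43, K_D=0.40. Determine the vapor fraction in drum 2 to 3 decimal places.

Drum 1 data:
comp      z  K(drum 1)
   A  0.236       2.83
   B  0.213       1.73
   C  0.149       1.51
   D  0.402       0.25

Drum 1:
Material balance + equilibrium reduce to Σ zᵢ(Kᵢ−1)/(1+ψ₁(Kᵢ−1)) = 0.
Feasibility: ΣzᵢKᵢ = 1.362, Σzᵢ/Kᵢ = 1.913 — both > 1, two phases present.
Iterate (Newton) starting at ψ₁ = 0.5:
  ψ₁ = 0.500: g = -0.0824, g' = -0.880 → ψ₁ = 0.406
  ψ₁ = 0.406: g = -0.0031, g' = -0.822 → ψ₁ = 0.403
Converged at ψ₁ = 0.403.
Drum-1 compositions:
  A: x = 0.136, y = 0.385
  B: x = 0.165, y = 0.285
  C: x = 0.124, y = 0.187
  D: x = 0.576, y = 0.144
Drum-2 feed = drum-1 liquid: z₂ = (0.1359, 0.1646, 0.1236, 0.5759).
Drum 2:
Let ψ₂ = V/F and solve Σ zᵢ(Kᵢ−1)/(1+ψ₂(Kᵢ−1)) = 0.
g(0) = ΣzᵢKᵢ − 1 = 0.610 and g(1) = 1 − Σzᵢ/Kᵢ = -0.579, so a root lies in (0, 1).
Iterate (Newton) starting at ψ₂ = 0.69:
  ψ₂ = 0.690: g = -0.2288, g' = -0.918 → ψ₂ = 0.441
  ψ₂ = 0.441: g = -0.0081, g' = -0.904 → ψ₂ = 0.432
Converged at ψ₂ = 0.432.
  A: x = 0.054, y = 0.244
  B: x = 0.093, y = 0.259
  C: x = 0.076, y = 0.186
  D: x = 0.777, y = 0.311

V/F (drum 2) = 0.432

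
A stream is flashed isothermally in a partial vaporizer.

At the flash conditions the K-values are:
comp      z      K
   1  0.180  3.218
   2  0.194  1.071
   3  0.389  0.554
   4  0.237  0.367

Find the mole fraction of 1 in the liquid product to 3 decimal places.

x_1 = 0.148

Material balance + equilibrium reduce to Σ zᵢ(Kᵢ−1)/(1+ψ(Kᵢ−1)) = 0.
g(0) = ΣzᵢKᵢ − 1 = 0.089 and g(1) = 1 − Σzᵢ/Kᵢ = -0.585, so a root lies in (0, 1).
Iterate (Newton) starting at ψ = 0.3:
  ψ = 0.300: g = -0.1323, g' = -0.568 → ψ = 0.067
  ψ = 0.067: g = 0.0257, g' = -0.858 → ψ = 0.097
  ψ = 0.097: g = 0.0010, g' = -0.793 → ψ = 0.098
Converged at ψ = 0.098.
Compositions from xᵢ = zᵢ/(1+ψ(Kᵢ−1)), yᵢ = Kᵢxᵢ:
  1: x = 0.148, y = 0.476
  2: x = 0.193, y = 0.206
  3: x = 0.407, y = 0.225
  4: x = 0.253, y = 0.093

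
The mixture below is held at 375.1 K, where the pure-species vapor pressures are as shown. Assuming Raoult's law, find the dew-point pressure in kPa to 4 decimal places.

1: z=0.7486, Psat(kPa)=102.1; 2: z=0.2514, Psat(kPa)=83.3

Pdew = 96.6180 kPa

At the dew point ψ → 1, so Σzᵢ/Kᵢ = 1 with Kᵢ = Pᵢˢᵃᵗ/P ⇒ 1/P = Σzᵢ/Pᵢˢᵃᵗ.
1/P = 0.7486/102.1 + 0.2514/83.3 = 0.0103500 ⇒ P = 96.6180 kPa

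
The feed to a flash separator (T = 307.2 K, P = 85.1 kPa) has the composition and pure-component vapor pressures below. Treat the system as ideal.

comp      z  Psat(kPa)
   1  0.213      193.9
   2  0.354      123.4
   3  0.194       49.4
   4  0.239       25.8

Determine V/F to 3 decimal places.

V/F = 0.372

Raoult's law: Kᵢ = Pᵢˢᵃᵗ/P = Pᵢˢᵃᵗ/85.1.
  K_1 = 193.9/85.1 = 2.27850, K_2 = 123.4/85.1 = 1.45006, K_3 = 49.4/85.1 = 0.58049, K_4 = 25.8/85.1 = 0.30317
Rachford–Rice: g(V/F) = Σ zᵢ(Kᵢ−1)/(1+V/F(Kᵢ−1)) = 0.
Feasibility: ΣzᵢKᵢ = 1.184, Σzᵢ/Kᵢ = 1.460 — both > 1, two phases present.
Newton iteration, V/F⁰ = 0.48:
  V/F = 0.480: g = -0.0524, g' = -0.498 → V/F = 0.375
  V/F = 0.375: g = -0.0015, g' = -0.472 → V/F = 0.372
Converged at V/F = 0.372.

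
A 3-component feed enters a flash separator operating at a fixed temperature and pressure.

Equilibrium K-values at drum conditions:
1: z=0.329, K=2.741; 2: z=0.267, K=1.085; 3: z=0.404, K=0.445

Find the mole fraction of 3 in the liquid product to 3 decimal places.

Rachford–Rice: g(V/F) = Σ zᵢ(Kᵢ−1)/(1+V/F(Kᵢ−1)) = 0.
Check two-phase: ΣzᵢKᵢ = 1.371 > 1 and Σzᵢ/Kᵢ = 1.274 > 1, so g(0) = 0.371 > 0 and g(1) = -0.274 < 0.
Iterate (Newton) starting at V/F = 0.5:
  V/F = 0.500: g = 0.0177, g' = -0.525 → V/F = 0.534
Converged at V/F = 0.534.
Compositions from xᵢ = zᵢ/(1+V/F(Kᵢ−1)), yᵢ = Kᵢxᵢ:
  1: x = 0.171, y = 0.467
  2: x = 0.255, y = 0.277
  3: x = 0.574, y = 0.255

x_3 = 0.574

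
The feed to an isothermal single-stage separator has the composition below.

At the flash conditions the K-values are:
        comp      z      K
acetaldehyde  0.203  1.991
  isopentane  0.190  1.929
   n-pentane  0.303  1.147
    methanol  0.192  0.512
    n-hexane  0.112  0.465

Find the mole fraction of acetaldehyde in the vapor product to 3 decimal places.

Let ψ = V/F and solve Σ zᵢ(Kᵢ−1)/(1+ψ(Kᵢ−1)) = 0.
g(0) = ΣzᵢKᵢ − 1 = 0.269 and g(1) = 1 − Σzᵢ/Kᵢ = -0.080, so a root lies in (0, 1).
Iterate (Newton) starting at ψ = 0.5:
  ψ = 0.500: g = 0.0908, g' = -0.311 → ψ = 0.792
  ψ = 0.792: g = -0.0024, g' = -0.340 → ψ = 0.785
Converged at ψ = 0.785.
Compositions from xᵢ = zᵢ/(1+ψ(Kᵢ−1)), yᵢ = Kᵢxᵢ:
  acetaldehyde: x = 0.114, y = 0.227
  isopentane: x = 0.110, y = 0.212
  n-pentane: x = 0.272, y = 0.312
  methanol: x = 0.311, y = 0.159
  n-hexane: x = 0.193, y = 0.090

y_acetaldehyde = 0.227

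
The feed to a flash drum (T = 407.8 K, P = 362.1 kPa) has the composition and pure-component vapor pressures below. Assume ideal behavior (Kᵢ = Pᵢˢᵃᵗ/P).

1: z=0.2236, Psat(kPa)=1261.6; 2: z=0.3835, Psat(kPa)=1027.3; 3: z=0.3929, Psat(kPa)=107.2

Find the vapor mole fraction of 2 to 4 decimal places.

Raoult's law: Kᵢ = Pᵢˢᵃᵗ/P = Pᵢˢᵃᵗ/362.1.
  K_1 = 1261.6/362.1 = 3.484120, K_2 = 1027.3/362.1 = 2.837062, K_3 = 107.2/362.1 = 0.296051
Let ψ = V/F and solve Σ zᵢ(Kᵢ−1)/(1+ψ(Kᵢ−1)) = 0.
g(0) = ΣzᵢKᵢ − 1 = 0.9834 and g(1) = 1 − Σzᵢ/Kᵢ = -0.5265, so a root lies in (0, 1).
Newton iteration, ψ⁰ = 0.55:
  ψ = 0.5500: g = 0.13385, g' = -1.0851 → ψ = 0.6734
  ψ = 0.6734: g = -0.00307, g' = -1.1555 → ψ = 0.6707
Converged at ψ = 0.6707.
Compositions from xᵢ = zᵢ/(1+ψ(Kᵢ−1)), yᵢ = Kᵢxᵢ:
  1: x = 0.0839, y = 0.2922
  2: x = 0.1718, y = 0.4874
  3: x = 0.7443, y = 0.2204

y_2 = 0.4874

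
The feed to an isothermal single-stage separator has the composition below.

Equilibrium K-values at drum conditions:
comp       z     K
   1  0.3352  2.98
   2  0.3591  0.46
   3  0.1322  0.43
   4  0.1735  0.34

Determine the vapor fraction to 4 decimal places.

Newton–Raphson from ψ = 0.47:
  ψ = 0.4700: g = -0.18502, g' = -0.7796 → ψ = 0.2327
  ψ = 0.2327: g = 0.01044, g' = -0.9155 → ψ = 0.2441
  ψ = 0.2441: g = 0.00008, g' = -0.9016 → ψ = 0.2442
Converged at ψ = 0.2442.

ψ = 0.2442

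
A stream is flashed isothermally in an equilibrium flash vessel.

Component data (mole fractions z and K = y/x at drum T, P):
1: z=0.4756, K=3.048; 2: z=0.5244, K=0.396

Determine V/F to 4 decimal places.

Rachford–Rice: g(V/F) = Σ zᵢ(Kᵢ−1)/(1+V/F(Kᵢ−1)) = 0.
Check two-phase: ΣzᵢKᵢ = 1.6573 > 1 and Σzᵢ/Kᵢ = 1.4803 > 1, so g(0) = 0.6573 > 0 and g(1) = -0.4803 < 0.
Newton–Raphson from V/F = 0.5:
  V/F = 0.5000: g = 0.02746, g' = -0.8796 → V/F = 0.5312
  V/F = 0.5312: g = 0.00013, g' = -0.8724 → V/F = 0.5314
Converged at V/F = 0.5314.

V/F = 0.5314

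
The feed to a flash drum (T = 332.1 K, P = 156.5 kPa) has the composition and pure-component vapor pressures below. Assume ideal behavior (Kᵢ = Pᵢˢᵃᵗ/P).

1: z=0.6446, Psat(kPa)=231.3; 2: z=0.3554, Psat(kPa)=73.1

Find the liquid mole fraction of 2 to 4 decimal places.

Raoult's law: Kᵢ = Pᵢˢᵃᵗ/P = Pᵢˢᵃᵗ/156.5.
  K_1 = 231.3/156.5 = 1.477955, K_2 = 73.1/156.5 = 0.467093
Rachford–Rice: g(V/F) = Σ zᵢ(Kᵢ−1)/(1+V/F(Kᵢ−1)) = 0.
g(0) = ΣzᵢKᵢ − 1 = 0.1187 and g(1) = 1 − Σzᵢ/Kᵢ = -0.1970, so a root lies in (0, 1).
Newton–Raphson from V/F = 0.5:
  V/F = 0.5000: g = -0.00953, g' = -0.2835 → V/F = 0.4664
  V/F = 0.4664: g = -0.00011, g' = -0.2772 → V/F = 0.4660
Converged at V/F = 0.4660.
Compositions from xᵢ = zᵢ/(1+V/F(Kᵢ−1)), yᵢ = Kᵢxᵢ:
  1: x = 0.5272, y = 0.7791
  2: x = 0.4728, y = 0.2209

x_2 = 0.4728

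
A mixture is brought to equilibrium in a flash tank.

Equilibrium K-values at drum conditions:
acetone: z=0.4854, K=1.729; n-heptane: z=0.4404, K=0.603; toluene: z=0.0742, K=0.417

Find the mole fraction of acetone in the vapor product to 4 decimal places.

y_acetone = 0.6379

Rachford–Rice: g(V/F) = Σ zᵢ(Kᵢ−1)/(1+V/F(Kᵢ−1)) = 0.
g(0) = ΣzᵢKᵢ − 1 = 0.1358 and g(1) = 1 − Σzᵢ/Kᵢ = -0.1890, so a root lies in (0, 1).
Newton iteration, V/F⁰ = 0.42:
  V/F = 0.4200: g = 0.00380, g' = -0.2954 → V/F = 0.4329
Converged at V/F = 0.4329.
Compositions from xᵢ = zᵢ/(1+V/F(Kᵢ−1)), yᵢ = Kᵢxᵢ:
  acetone: x = 0.3690, y = 0.6379
  n-heptane: x = 0.5318, y = 0.3207
  toluene: x = 0.0992, y = 0.0414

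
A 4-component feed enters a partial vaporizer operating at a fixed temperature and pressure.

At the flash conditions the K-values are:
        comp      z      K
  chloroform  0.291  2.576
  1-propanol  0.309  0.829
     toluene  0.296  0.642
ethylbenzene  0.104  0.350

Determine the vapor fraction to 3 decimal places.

Let ψ = V/F and solve Σ zᵢ(Kᵢ−1)/(1+ψ(Kᵢ−1)) = 0.
Check two-phase: ΣzᵢKᵢ = 1.232 > 1 and Σzᵢ/Kᵢ = 1.244 > 1, so g(0) = 0.232 > 0 and g(1) = -0.244 < 0.
Newton–Raphson from ψ = 0.37:
  ψ = 0.370: g = 0.0221, g' = -0.425 → ψ = 0.422
  ψ = 0.422: g = 0.0005, g' = -0.407 → ψ = 0.423
Converged at ψ = 0.423.

ψ = 0.423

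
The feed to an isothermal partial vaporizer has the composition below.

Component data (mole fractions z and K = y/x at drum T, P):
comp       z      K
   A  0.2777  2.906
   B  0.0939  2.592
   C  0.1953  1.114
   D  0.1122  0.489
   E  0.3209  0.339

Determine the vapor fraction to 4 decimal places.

ψ = 0.4738

Newton iteration, ψ⁰ = 0.57:
  ψ = 0.5700: g = -0.06828, g' = -0.7187 → ψ = 0.4750
  ψ = 0.4750: g = -0.00086, g' = -0.7063 → ψ = 0.4738
Converged at ψ = 0.4738.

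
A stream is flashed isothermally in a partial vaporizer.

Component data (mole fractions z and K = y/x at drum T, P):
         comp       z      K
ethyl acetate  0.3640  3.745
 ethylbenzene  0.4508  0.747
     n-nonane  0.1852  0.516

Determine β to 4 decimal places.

β = 0.8552

Let β = V/F and solve Σ zᵢ(Kᵢ−1)/(1+β(Kᵢ−1)) = 0.
g(0) = ΣzᵢKᵢ − 1 = 0.7955 and g(1) = 1 − Σzᵢ/Kᵢ = -0.0596, so a root lies in (0, 1).
Newton iteration, β⁰ = 0.5:
  β = 0.5000: g = 0.17233, g' = -0.6006 → β = 0.7869
  β = 0.7869: g = 0.02900, g' = -0.4328 → β = 0.8539
  β = 0.8539: g = 0.00053, g' = -0.4183 → β = 0.8552
Converged at β = 0.8552.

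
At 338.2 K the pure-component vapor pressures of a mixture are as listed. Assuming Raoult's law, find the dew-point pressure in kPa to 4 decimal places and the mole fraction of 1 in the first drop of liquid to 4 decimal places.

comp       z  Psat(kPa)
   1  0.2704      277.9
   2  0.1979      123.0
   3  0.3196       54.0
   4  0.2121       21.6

Pdew = 54.5854 kPa, x_1 = 0.0531

At the dew point ψ → 1, so Σzᵢ/Kᵢ = 1 with Kᵢ = Pᵢˢᵃᵗ/P ⇒ 1/P = Σzᵢ/Pᵢˢᵃᵗ.
1/P = 0.2704/277.9 + 0.1979/123.0 + 0.3196/54.0 + 0.2121/21.6 = 0.0183199 ⇒ P = 54.5854 kPa
xᵢ = zᵢP/Pᵢˢᵃᵗ ⇒ x_1 = 0.2704·54.5854/277.9 = 0.0531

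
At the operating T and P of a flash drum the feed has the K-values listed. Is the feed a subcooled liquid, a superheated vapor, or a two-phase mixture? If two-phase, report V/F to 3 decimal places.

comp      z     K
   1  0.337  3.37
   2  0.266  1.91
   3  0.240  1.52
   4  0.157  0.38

superheated vapor

ΣzᵢKᵢ = 2.068; Σzᵢ/Kᵢ = 0.810.
Since Σzᵢ/Kᵢ < 1 the mixture is above its dew point — single vapor phase.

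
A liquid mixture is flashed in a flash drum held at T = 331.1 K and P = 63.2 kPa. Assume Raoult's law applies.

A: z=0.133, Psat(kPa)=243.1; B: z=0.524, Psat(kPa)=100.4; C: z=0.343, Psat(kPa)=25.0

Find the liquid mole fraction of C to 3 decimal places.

Raoult's law: Kᵢ = Pᵢˢᵃᵗ/P = Pᵢˢᵃᵗ/63.2.
  K_A = 243.1/63.2 = 3.84652, K_B = 100.4/63.2 = 1.58861, K_C = 25.0/63.2 = 0.39557
Material balance + equilibrium reduce to Σ zᵢ(Kᵢ−1)/(1+ψ(Kᵢ−1)) = 0.
g(0) = ΣzᵢKᵢ − 1 = 0.480 and g(1) = 1 − Σzᵢ/Kᵢ = -0.232, so a root lies in (0, 1).
Newton iteration, ψ⁰ = 0.5:
  ψ = 0.500: g = 0.0974, g' = -0.549 → ψ = 0.677
  ψ = 0.677: g = -0.0012, g' = -0.578 → ψ = 0.675
Converged at ψ = 0.675.
Compositions from xᵢ = zᵢ/(1+ψ(Kᵢ−1)), yᵢ = Kᵢxᵢ:
  A: x = 0.046, y = 0.175
  B: x = 0.375, y = 0.596
  C: x = 0.580, y = 0.229

x_C = 0.580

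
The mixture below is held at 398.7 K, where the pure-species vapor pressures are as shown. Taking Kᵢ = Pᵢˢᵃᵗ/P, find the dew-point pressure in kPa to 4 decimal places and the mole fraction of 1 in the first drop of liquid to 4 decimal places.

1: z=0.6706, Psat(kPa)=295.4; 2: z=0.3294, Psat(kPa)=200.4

At the dew point ψ → 1, so Σzᵢ/Kᵢ = 1 with Kᵢ = Pᵢˢᵃᵗ/P ⇒ 1/P = Σzᵢ/Pᵢˢᵃᵗ.
1/P = 0.6706/295.4 + 0.3294/200.4 = 0.0039139 ⇒ P = 255.5026 kPa
xᵢ = zᵢP/Pᵢˢᵃᵗ ⇒ x_1 = 0.6706·255.5026/295.4 = 0.5800

Pdew = 255.5026 kPa, x_1 = 0.5800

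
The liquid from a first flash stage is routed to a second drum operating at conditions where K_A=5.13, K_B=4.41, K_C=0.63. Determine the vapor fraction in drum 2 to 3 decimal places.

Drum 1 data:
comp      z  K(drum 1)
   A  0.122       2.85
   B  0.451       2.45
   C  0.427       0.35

Drum 1:
Rachford–Rice: g(ψ₁) = Σ zᵢ(Kᵢ−1)/(1+ψ₁(Kᵢ−1)) = 0.
g(0) = ΣzᵢKᵢ − 1 = 0.602 and g(1) = 1 − Σzᵢ/Kᵢ = -0.447, so a root lies in (0, 1).
Newton iteration, ψ₁⁰ = 0.5:
  ψ₁ = 0.500: g = 0.0852, g' = -0.827 → ψ₁ = 0.603
  ψ₁ = 0.603: g = -0.0008, g' = -0.851 → ψ₁ = 0.602
Converged at ψ₁ = 0.602.
Drum-1 compositions:
  A: x = 0.058, y = 0.165
  B: x = 0.241, y = 0.590
  C: x = 0.701, y = 0.246
Drum-2 feed = drum-1 liquid: z₂ = (0.0577, 0.2408, 0.7015).
Drum 2:
Material balance + equilibrium reduce to Σ zᵢ(Kᵢ−1)/(1+ψ₂(Kᵢ−1)) = 0.
Feasibility: ΣzᵢKᵢ = 1.800, Σzᵢ/Kᵢ = 1.179 — both > 1, two phases present.
Newton–Raphson from ψ₂ = 0.5:
  ψ₂ = 0.500: g = 0.0629, g' = -0.632 → ψ₂ = 0.599
  ψ₂ = 0.599: g = 0.0048, g' = -0.542 → ψ₂ = 0.608
Converged at ψ₂ = 0.608.
  A: x = 0.016, y = 0.084
  B: x = 0.078, y = 0.345
  C: x = 0.905, y = 0.570

V/F (drum 2) = 0.608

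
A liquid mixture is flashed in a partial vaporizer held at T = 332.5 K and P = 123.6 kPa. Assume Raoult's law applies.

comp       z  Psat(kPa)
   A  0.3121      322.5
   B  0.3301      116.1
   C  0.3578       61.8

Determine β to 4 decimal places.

Raoult's law: Kᵢ = Pᵢˢᵃᵗ/P = Pᵢˢᵃᵗ/123.6.
  K_A = 322.5/123.6 = 2.609223, K_B = 116.1/123.6 = 0.939320, K_C = 61.8/123.6 = 0.500000
Let β = V/F and solve Σ zᵢ(Kᵢ−1)/(1+β(Kᵢ−1)) = 0.
g(0) = ΣzᵢKᵢ − 1 = 0.3033 and g(1) = 1 − Σzᵢ/Kᵢ = -0.1866, so a root lies in (0, 1).
Iterate (Newton) starting at β = 0.39:
  β = 0.3900: g = 0.06582, g' = -0.4444 → β = 0.5381
  β = 0.5381: g = 0.00370, g' = -0.4008 → β = 0.5473
  β = 0.5473: g = 0.00001, g' = -0.3993 → β = 0.5474
Converged at β = 0.5474.

β = 0.5474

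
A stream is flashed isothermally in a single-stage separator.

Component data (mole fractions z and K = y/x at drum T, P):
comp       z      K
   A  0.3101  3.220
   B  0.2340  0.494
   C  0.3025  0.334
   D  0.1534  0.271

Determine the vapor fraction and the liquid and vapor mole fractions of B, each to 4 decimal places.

Rachford–Rice: g(ψ) = Σ zᵢ(Kᵢ−1)/(1+ψ(Kᵢ−1)) = 0.
g(0) = ΣzᵢKᵢ − 1 = 0.2567 and g(1) = 1 − Σzᵢ/Kᵢ = -1.0417, so a root lies in (0, 1).
Newton iteration, ψ⁰ = 0.5:
  ψ = 0.5000: g = -0.31026, g' = -0.9541 → ψ = 0.1748
  ψ = 0.1748: g = 0.00988, g' = -1.1442 → ψ = 0.1835
Converged at ψ = 0.1835.
Compositions from xᵢ = zᵢ/(1+ψ(Kᵢ−1)), yᵢ = Kᵢxᵢ:
  A: x = 0.2203, y = 0.7095
  B: x = 0.2580, y = 0.1274
  C: x = 0.3446, y = 0.1151
  D: x = 0.1771, y = 0.0480

ψ = 0.1835, x_B = 0.2580, y_B = 0.1274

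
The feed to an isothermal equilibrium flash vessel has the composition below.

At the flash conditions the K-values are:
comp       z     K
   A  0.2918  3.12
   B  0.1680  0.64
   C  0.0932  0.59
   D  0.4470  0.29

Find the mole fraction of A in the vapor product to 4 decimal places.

y_A = 0.6810

Material balance + equilibrium reduce to Σ zᵢ(Kᵢ−1)/(1+ψ(Kᵢ−1)) = 0.
Check two-phase: ΣzᵢKᵢ = 1.2026 > 1 and Σzᵢ/Kᵢ = 2.0554 > 1, so g(0) = 0.2026 > 0 and g(1) = -1.0554 < 0.
Newton iteration, ψ⁰ = 0.5:
  ψ = 0.5000: g = -0.31357, g' = -0.9078 → ψ = 0.1546
  ψ = 0.1546: g = 0.00457, g' = -1.0705 → ψ = 0.1589
Converged at ψ = 0.1589.
Compositions from xᵢ = zᵢ/(1+ψ(Kᵢ−1)), yᵢ = Kᵢxᵢ:
  A: x = 0.2183, y = 0.6810
  B: x = 0.1782, y = 0.1140
  C: x = 0.0997, y = 0.0588
  D: x = 0.5038, y = 0.1461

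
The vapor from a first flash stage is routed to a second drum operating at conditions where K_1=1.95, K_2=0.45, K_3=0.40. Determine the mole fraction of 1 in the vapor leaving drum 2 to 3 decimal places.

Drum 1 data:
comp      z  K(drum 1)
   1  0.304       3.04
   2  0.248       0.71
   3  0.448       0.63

y_1 (drum 2) = 0.740

Drum 1:
Material balance + equilibrium reduce to Σ zᵢ(Kᵢ−1)/(1+ψ₁(Kᵢ−1)) = 0.
g(0) = ΣzᵢKᵢ − 1 = 0.382 and g(1) = 1 − Σzᵢ/Kᵢ = -0.160, so a root lies in (0, 1).
Newton–Raphson from ψ₁ = 0.5:
  ψ₁ = 0.500: g = 0.0195, g' = -0.431 → ψ₁ = 0.545
  ψ₁ = 0.545: g = 0.0005, g' = -0.409 → ψ₁ = 0.547
Converged at ψ₁ = 0.547.
Drum-1 compositions:
  1: x = 0.144, y = 0.437
  2: x = 0.295, y = 0.209
  3: x = 0.562, y = 0.354
Drum-2 feed = drum-1 vapor: z₂ = (0.4370, 0.2092, 0.3538).
Drum 2:
Rachford–Rice: g(ψ₂) = Σ zᵢ(Kᵢ−1)/(1+ψ₂(Kᵢ−1)) = 0.
Feasibility: ΣzᵢKᵢ = 1.088, Σzᵢ/Kᵢ = 1.574 — both > 1, two phases present.
Newton iteration, ψ₂⁰ = 0.63:
  ψ₂ = 0.630: g = -0.2577, g' = -0.632 → ψ₂ = 0.222
  ψ₂ = 0.222: g = -0.0332, g' = -0.521 → ψ₂ = 0.158
  ψ₂ = 0.158: g = 0.0002, g' = -0.529 → ψ₂ = 0.159
Converged at ψ₂ = 0.159.
  1: x = 0.380, y = 0.740
  2: x = 0.229, y = 0.103
  3: x = 0.391, y = 0.156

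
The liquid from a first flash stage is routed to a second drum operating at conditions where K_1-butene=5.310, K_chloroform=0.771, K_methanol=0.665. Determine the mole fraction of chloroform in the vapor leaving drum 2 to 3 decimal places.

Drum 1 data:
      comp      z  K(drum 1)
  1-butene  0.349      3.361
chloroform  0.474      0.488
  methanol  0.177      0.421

Drum 1:
Material balance + equilibrium reduce to Σ zᵢ(Kᵢ−1)/(1+ψ₁(Kᵢ−1)) = 0.
g(0) = ΣzᵢKᵢ − 1 = 0.479 and g(1) = 1 − Σzᵢ/Kᵢ = -0.496, so a root lies in (0, 1).
Newton iteration, ψ₁⁰ = 0.57:
  ψ₁ = 0.570: g = -0.1444, g' = -0.734 → ψ₁ = 0.373
  ψ₁ = 0.373: g = 0.0073, g' = -0.836 → ψ₁ = 0.382
Converged at ψ₁ = 0.382.
Drum-1 compositions:
  1-butene: x = 0.184, y = 0.617
  chloroform: x = 0.589, y = 0.288
  methanol: x = 0.227, y = 0.096
Drum-2 feed = drum-1 liquid: z₂ = (0.1835, 0.5892, 0.2273).
Drum 2:
Material balance + equilibrium reduce to Σ zᵢ(Kᵢ−1)/(1+ψ₂(Kᵢ−1)) = 0.
Check two-phase: ΣzᵢKᵢ = 1.580 > 1 and Σzᵢ/Kᵢ = 1.141 > 1, so g(0) = 0.580 > 0 and g(1) = -0.141 < 0.
Newton iteration, ψ₂⁰ = 0.5:
  ψ₂ = 0.500: g = 0.0069, g' = -0.419 → ψ₂ = 0.516
  ψ₂ = 0.516: g = 0.0001, g' = -0.405 → ψ₂ = 0.517
Converged at ψ₂ = 0.517.
  1-butene: x = 0.057, y = 0.302
  chloroform: x = 0.668, y = 0.515
  methanol: x = 0.275, y = 0.183

y_chloroform (drum 2) = 0.515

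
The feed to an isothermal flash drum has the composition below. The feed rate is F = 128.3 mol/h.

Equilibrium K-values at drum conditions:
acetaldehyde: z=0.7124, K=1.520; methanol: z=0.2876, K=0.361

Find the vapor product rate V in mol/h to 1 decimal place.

V = 72.1 mol/h

Material balance + equilibrium reduce to Σ zᵢ(Kᵢ−1)/(1+β(Kᵢ−1)) = 0.
Check two-phase: ΣzᵢKᵢ = 1.1867 > 1 and Σzᵢ/Kᵢ = 1.2654 > 1, so g(0) = 0.1867 > 0 and g(1) = -0.2654 < 0.
Binary case is linear: z₁(K₁−1)(1+β(K₂−1)) + z₂(K₂−1)(1+β(K₁−1)) = 0
⇒ β = [z₁(K₁−1)+z₂(K₂−1)] / [−(K₁−1)(K₂−1)] = 0.18667/0.33228 = 0.5618
Then V = β·F = 0.5618·128.3 = 72.1 mol/h and L = F − V = 56.2 mol/h.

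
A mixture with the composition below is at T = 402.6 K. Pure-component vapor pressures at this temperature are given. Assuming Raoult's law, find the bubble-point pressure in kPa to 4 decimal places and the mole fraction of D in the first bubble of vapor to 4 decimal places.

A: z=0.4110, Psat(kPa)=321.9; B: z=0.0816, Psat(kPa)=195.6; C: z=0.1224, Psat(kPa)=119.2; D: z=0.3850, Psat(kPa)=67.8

Pbub = 188.9549 kPa, y_D = 0.1381

At the bubble point ψ → 0, so ΣzᵢKᵢ = 1 with Kᵢ = Pᵢˢᵃᵗ/P ⇒ P = ΣzᵢPᵢˢᵃᵗ.
P = 0.4110·321.9 + 0.0816·195.6 + 0.1224·119.2 + 0.3850·67.8 = 188.9549 kPa
yᵢ = zᵢPᵢˢᵃᵗ/P ⇒ y_D = 0.3850·67.8/188.9549 = 0.1381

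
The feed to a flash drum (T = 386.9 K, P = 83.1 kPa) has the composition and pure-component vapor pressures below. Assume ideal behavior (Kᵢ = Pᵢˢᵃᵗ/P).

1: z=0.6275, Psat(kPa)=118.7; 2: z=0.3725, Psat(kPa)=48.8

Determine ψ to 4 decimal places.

Raoult's law: Kᵢ = Pᵢˢᵃᵗ/P = Pᵢˢᵃᵗ/83.1.
  K_1 = 118.7/83.1 = 1.428400, K_2 = 48.8/83.1 = 0.587244
Newton iteration, ψ⁰ = 0.5:
  ψ = 0.5000: g = 0.02766, g' = -0.1789 → ψ = 0.6547
  ψ = 0.6547: g = -0.00074, g' = -0.1894 → ψ = 0.6508
Converged at ψ = 0.6508.

ψ = 0.6508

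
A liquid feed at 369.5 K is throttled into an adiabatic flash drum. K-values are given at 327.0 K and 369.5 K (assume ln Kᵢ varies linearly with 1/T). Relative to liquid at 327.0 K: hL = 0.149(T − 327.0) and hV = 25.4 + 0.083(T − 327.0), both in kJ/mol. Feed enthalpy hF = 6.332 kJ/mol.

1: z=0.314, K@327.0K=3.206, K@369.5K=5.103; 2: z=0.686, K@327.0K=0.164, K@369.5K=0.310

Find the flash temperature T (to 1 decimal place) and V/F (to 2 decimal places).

Adiabatic flash: solve Rachford–Rice at each trial T, then check hF = ψ·hV(T) + (1−ψ)·hL(T).
  T = 327.0 K: K = (3.206, 0.164), RR gives ψ = 0.065, H_out = 1.642 kJ/mol
  T = 369.5 K: K = (5.103, 0.310), RR gives ψ = 0.288, H_out = 12.837 kJ/mol
  T = 348.2 K: K = (4.100, 0.230), RR gives ψ = 0.186, H_out = 7.632 kJ/mol
  T = 337.6 K: K = (3.640, 0.195), RR gives ψ = 0.130, H_out = 4.797 kJ/mol
  T = 342.9 K: K = (3.867, 0.212), RR gives ψ = 0.159, H_out = 6.245 kJ/mol
  T = 345.5 K: K = (3.980, 0.221), RR gives ψ = 0.173, H_out = 6.932 kJ/mol
  T = 344.2 K: K = (3.923, 0.216), RR gives ψ = 0.166, H_out = 6.590 kJ/mol
Linear interpolation between T = 342.9 (H_out = 6.245) and T = 344.2 (H_out = 6.590) on hF = 6.332 gives T ≈ 343.2 K, at which ψ = 0.16.

T = 343.2 K, V/F = 0.16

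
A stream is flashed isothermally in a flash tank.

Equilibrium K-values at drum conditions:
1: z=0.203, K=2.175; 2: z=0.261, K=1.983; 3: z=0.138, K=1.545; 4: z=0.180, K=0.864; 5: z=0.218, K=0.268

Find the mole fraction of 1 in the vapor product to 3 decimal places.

y_1 = 0.246

Rachford–Rice: g(V/F) = Σ zᵢ(Kᵢ−1)/(1+V/F(Kᵢ−1)) = 0.
Check two-phase: ΣzᵢKᵢ = 1.386 > 1 and Σzᵢ/Kᵢ = 1.336 > 1, so g(0) = 0.386 > 0 and g(1) = -0.336 < 0.
Newton–Raphson from V/F = 0.59:
  V/F = 0.590: g = 0.0527, g' = -0.588 → V/F = 0.680
  V/F = 0.680: g = -0.0032, g' = -0.666 → V/F = 0.675
Converged at V/F = 0.675.
Compositions from xᵢ = zᵢ/(1+V/F(Kᵢ−1)), yᵢ = Kᵢxᵢ:
  1: x = 0.113, y = 0.246
  2: x = 0.157, y = 0.311
  3: x = 0.101, y = 0.156
  4: x = 0.198, y = 0.171
  5: x = 0.431, y = 0.115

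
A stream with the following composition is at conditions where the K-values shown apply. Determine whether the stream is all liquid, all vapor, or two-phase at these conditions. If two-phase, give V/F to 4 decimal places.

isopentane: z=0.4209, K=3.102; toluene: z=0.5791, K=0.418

two-phase, V/F = 0.4477

ΣzᵢKᵢ = 1.5477; Σzᵢ/Kᵢ = 1.5211.
Both exceed 1, so a two-phase solution exists.
Rachford–Rice: g(ψ) = Σ zᵢ(Kᵢ−1)/(1+ψ(Kᵢ−1)) = 0.
Binary case is linear: z₁(K₁−1)(1+ψ(K₂−1)) + z₂(K₂−1)(1+ψ(K₁−1)) = 0
⇒ ψ = [z₁(K₁−1)+z₂(K₂−1)] / [−(K₁−1)(K₂−1)] = 0.54770/1.22336 = 0.4477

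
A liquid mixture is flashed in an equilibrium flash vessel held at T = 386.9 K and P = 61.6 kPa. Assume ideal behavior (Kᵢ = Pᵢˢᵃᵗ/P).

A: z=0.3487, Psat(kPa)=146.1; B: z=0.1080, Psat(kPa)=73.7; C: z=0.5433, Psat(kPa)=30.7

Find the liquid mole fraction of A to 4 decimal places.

Raoult's law: Kᵢ = Pᵢˢᵃᵗ/P = Pᵢˢᵃᵗ/61.6.
  K_A = 146.1/61.6 = 2.371753, K_B = 73.7/61.6 = 1.196429, K_C = 30.7/61.6 = 0.498377
Rachford–Rice: g(β) = Σ zᵢ(Kᵢ−1)/(1+β(Kᵢ−1)) = 0.
Check two-phase: ΣzᵢKᵢ = 1.2270 > 1 and Σzᵢ/Kᵢ = 1.3274 > 1, so g(0) = 0.2270 > 0 and g(1) = -0.3274 < 0.
Newton iteration, β⁰ = 0.5:
  β = 0.5000: g = -0.06072, g' = -0.4779 → β = 0.3729
  β = 0.3729: g = 0.00097, g' = -0.4977 → β = 0.3749
Converged at β = 0.3749.
Compositions from xᵢ = zᵢ/(1+β(Kᵢ−1)), yᵢ = Kᵢxᵢ:
  A: x = 0.2303, y = 0.5462
  B: x = 0.1006, y = 0.1204
  C: x = 0.6691, y = 0.3335

x_A = 0.2303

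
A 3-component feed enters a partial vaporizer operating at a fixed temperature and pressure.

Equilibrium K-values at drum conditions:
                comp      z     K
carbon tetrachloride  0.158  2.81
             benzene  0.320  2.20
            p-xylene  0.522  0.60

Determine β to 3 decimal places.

Rachford–Rice: g(β) = Σ zᵢ(Kᵢ−1)/(1+β(Kᵢ−1)) = 0.
Feasibility: ΣzᵢKᵢ = 1.461, Σzᵢ/Kᵢ = 1.072 — both > 1, two phases present.
Iterate (Newton) starting at β = 0.5:
  β = 0.500: g = 0.1291, g' = -0.453 → β = 0.785
  β = 0.785: g = 0.0115, g' = -0.388 → β = 0.815
Converged at β = 0.815.

β = 0.815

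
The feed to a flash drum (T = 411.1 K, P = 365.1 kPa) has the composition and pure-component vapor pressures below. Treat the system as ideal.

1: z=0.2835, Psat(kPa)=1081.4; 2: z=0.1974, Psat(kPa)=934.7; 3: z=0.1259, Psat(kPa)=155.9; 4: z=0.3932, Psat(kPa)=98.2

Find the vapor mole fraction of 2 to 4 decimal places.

Raoult's law: Kᵢ = Pᵢˢᵃᵗ/P = Pᵢˢᵃᵗ/365.1.
  K_1 = 1081.4/365.1 = 2.961928, K_2 = 934.7/365.1 = 2.560121, K_3 = 155.9/365.1 = 0.427006, K_4 = 98.2/365.1 = 0.268967
Iterate (Newton) starting at V/F = 0.47:
  V/F = 0.4700: g = -0.06957, g' = -1.0204 → V/F = 0.4018
  V/F = 0.4018: g = -0.00040, g' = -1.0138 → V/F = 0.4014
Converged at V/F = 0.4014.
Compositions from xᵢ = zᵢ/(1+V/F(Kᵢ−1)), yᵢ = Kᵢxᵢ:
  1: x = 0.1586, y = 0.4697
  2: x = 0.1214, y = 0.3108
  3: x = 0.1635, y = 0.0698
  4: x = 0.5565, y = 0.1497

y_2 = 0.3108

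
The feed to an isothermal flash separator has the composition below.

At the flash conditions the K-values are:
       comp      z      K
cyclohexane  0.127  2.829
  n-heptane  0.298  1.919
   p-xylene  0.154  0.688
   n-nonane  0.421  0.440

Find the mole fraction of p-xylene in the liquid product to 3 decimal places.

x_p-xylene = 0.173

Let ψ = V/F and solve Σ zᵢ(Kᵢ−1)/(1+ψ(Kᵢ−1)) = 0.
Check two-phase: ΣzᵢKᵢ = 1.222 > 1 and Σzᵢ/Kᵢ = 1.381 > 1, so g(0) = 0.222 > 0 and g(1) = -0.381 < 0.
Newton iteration, ψ⁰ = 0.5:
  ψ = 0.500: g = -0.0754, g' = -0.510 → ψ = 0.352
  ψ = 0.352: g = 0.0006, g' = -0.525 → ψ = 0.353
Converged at ψ = 0.353.
Compositions from xᵢ = zᵢ/(1+ψ(Kᵢ−1)), yᵢ = Kᵢxᵢ:
  cyclohexane: x = 0.077, y = 0.218
  n-heptane: x = 0.225, y = 0.432
  p-xylene: x = 0.173, y = 0.119
  n-nonane: x = 0.525, y = 0.231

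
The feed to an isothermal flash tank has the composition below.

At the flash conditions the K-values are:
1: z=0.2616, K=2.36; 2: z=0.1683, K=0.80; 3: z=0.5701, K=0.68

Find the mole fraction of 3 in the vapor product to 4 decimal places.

y_3 = 0.4363

Newton iteration, ψ⁰ = 0.5:
  ψ = 0.5000: g = -0.04281, g' = -0.2625 → ψ = 0.3369
  ψ = 0.3369: g = 0.00342, g' = -0.3086 → ψ = 0.3480
Converged at ψ = 0.3480.
Compositions from xᵢ = zᵢ/(1+ψ(Kᵢ−1)), yᵢ = Kᵢxᵢ:
  1: x = 0.1776, y = 0.4190
  2: x = 0.1809, y = 0.1447
  3: x = 0.6416, y = 0.4363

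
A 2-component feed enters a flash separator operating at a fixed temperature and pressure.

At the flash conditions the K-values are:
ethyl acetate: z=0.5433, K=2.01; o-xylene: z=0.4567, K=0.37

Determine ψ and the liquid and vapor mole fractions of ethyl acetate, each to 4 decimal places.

ψ = 0.4102, x_ethyl acetate = 0.3841, y_ethyl acetate = 0.7721

Binary case is linear: z₁(K₁−1)(1+ψ(K₂−1)) + z₂(K₂−1)(1+ψ(K₁−1)) = 0
⇒ ψ = [z₁(K₁−1)+z₂(K₂−1)] / [−(K₁−1)(K₂−1)] = 0.26101/0.63630 = 0.4102
Compositions from xᵢ = zᵢ/(1+ψ(Kᵢ−1)), yᵢ = Kᵢxᵢ:
  ethyl acetate: x = 0.3841, y = 0.7721
  o-xylene: x = 0.6159, y = 0.2279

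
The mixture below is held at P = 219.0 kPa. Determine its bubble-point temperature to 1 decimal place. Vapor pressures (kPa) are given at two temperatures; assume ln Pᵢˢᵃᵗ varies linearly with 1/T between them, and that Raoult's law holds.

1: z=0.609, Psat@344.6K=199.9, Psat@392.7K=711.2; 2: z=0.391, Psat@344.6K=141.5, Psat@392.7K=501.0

Bubble-point temperature: ΣzᵢPᵢˢᵃᵗ(T) = P. Interpolate ln Pᵢˢᵃᵗ = aᵢ + bᵢ/T.
  T = 344.6 K: ΣzᵢPᵢˢᵃᵗ = 177.07 kPa
  T = 392.7 K: ΣzᵢPᵢˢᵃᵗ = 629.01 kPa
  T = 368.6 K: ΣzᵢPᵢˢᵃᵗ = 347.36 kPa
  T = 356.6 K: ΣzᵢPᵢˢᵃᵗ = 250.83 kPa
  T = 350.6 K: ΣzᵢPᵢˢᵃᵗ = 211.37 kPa
  T = 353.6 K: ΣzᵢPᵢˢᵃᵗ = 230.43 kPa
  T = 352.1 K: ΣzᵢPᵢˢᵃᵗ = 220.74 kPa
Interpolating between 350.6 K and 352.1 K gives T ≈ 351.8 K.

T = 351.8 K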